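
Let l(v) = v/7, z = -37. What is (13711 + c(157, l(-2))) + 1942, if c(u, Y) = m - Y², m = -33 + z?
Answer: 763563/49 ≈ 15583.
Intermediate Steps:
m = -70 (m = -33 - 37 = -70)
l(v) = v/7 (l(v) = v*(⅐) = v/7)
c(u, Y) = -70 - Y²
(13711 + c(157, l(-2))) + 1942 = (13711 + (-70 - ((⅐)*(-2))²)) + 1942 = (13711 + (-70 - (-2/7)²)) + 1942 = (13711 + (-70 - 1*4/49)) + 1942 = (13711 + (-70 - 4/49)) + 1942 = (13711 - 3434/49) + 1942 = 668405/49 + 1942 = 763563/49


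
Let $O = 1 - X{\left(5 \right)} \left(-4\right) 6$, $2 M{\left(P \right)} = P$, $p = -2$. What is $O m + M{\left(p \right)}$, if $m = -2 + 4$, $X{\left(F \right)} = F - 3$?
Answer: $97$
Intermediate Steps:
$X{\left(F \right)} = -3 + F$ ($X{\left(F \right)} = F - 3 = -3 + F$)
$M{\left(P \right)} = \frac{P}{2}$
$m = 2$
$O = 49$ ($O = 1 - \left(-3 + 5\right) \left(-4\right) 6 = 1 - 2 \left(-4\right) 6 = 1 - \left(-8\right) 6 = 1 - -48 = 1 + 48 = 49$)
$O m + M{\left(p \right)} = 49 \cdot 2 + \frac{1}{2} \left(-2\right) = 98 - 1 = 97$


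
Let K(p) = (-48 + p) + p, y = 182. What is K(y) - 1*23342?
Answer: -23026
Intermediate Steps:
K(p) = -48 + 2*p
K(y) - 1*23342 = (-48 + 2*182) - 1*23342 = (-48 + 364) - 23342 = 316 - 23342 = -23026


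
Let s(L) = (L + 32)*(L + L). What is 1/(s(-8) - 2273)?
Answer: -1/2657 ≈ -0.00037636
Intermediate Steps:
s(L) = 2*L*(32 + L) (s(L) = (32 + L)*(2*L) = 2*L*(32 + L))
1/(s(-8) - 2273) = 1/(2*(-8)*(32 - 8) - 2273) = 1/(2*(-8)*24 - 2273) = 1/(-384 - 2273) = 1/(-2657) = -1/2657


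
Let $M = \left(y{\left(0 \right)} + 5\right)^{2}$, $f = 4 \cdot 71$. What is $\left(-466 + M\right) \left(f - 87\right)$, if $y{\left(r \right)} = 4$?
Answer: $-75845$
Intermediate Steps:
$f = 284$
$M = 81$ ($M = \left(4 + 5\right)^{2} = 9^{2} = 81$)
$\left(-466 + M\right) \left(f - 87\right) = \left(-466 + 81\right) \left(284 - 87\right) = \left(-385\right) 197 = -75845$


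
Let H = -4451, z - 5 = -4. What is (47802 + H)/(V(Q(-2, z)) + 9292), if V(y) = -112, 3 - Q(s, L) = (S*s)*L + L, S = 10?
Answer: 43351/9180 ≈ 4.7223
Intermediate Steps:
z = 1 (z = 5 - 4 = 1)
Q(s, L) = 3 - L - 10*L*s (Q(s, L) = 3 - ((10*s)*L + L) = 3 - (10*L*s + L) = 3 - (L + 10*L*s) = 3 + (-L - 10*L*s) = 3 - L - 10*L*s)
(47802 + H)/(V(Q(-2, z)) + 9292) = (47802 - 4451)/(-112 + 9292) = 43351/9180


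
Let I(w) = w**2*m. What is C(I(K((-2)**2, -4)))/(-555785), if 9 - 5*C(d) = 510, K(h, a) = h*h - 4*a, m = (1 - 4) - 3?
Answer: 501/2778925 ≈ 0.00018029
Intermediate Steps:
m = -6 (m = -3 - 3 = -6)
K(h, a) = h**2 - 4*a
I(w) = -6*w**2 (I(w) = w**2*(-6) = -6*w**2)
C(d) = -501/5 (C(d) = 9/5 - 1/5*510 = 9/5 - 102 = -501/5)
C(I(K((-2)**2, -4)))/(-555785) = -501/5/(-555785) = -501/5*(-1/555785) = 501/2778925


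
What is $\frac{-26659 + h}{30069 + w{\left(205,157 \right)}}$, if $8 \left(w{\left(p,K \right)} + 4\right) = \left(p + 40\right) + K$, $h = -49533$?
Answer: $- \frac{304768}{120461} \approx -2.53$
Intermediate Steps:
$w{\left(p,K \right)} = 1 + \frac{K}{8} + \frac{p}{8}$ ($w{\left(p,K \right)} = -4 + \frac{\left(p + 40\right) + K}{8} = -4 + \frac{\left(40 + p\right) + K}{8} = -4 + \frac{40 + K + p}{8} = -4 + \left(5 + \frac{K}{8} + \frac{p}{8}\right) = 1 + \frac{K}{8} + \frac{p}{8}$)
$\frac{-26659 + h}{30069 + w{\left(205,157 \right)}} = \frac{-26659 - 49533}{30069 + \left(1 + \frac{1}{8} \cdot 157 + \frac{1}{8} \cdot 205\right)} = - \frac{76192}{30069 + \left(1 + \frac{157}{8} + \frac{205}{8}\right)} = - \frac{76192}{30069 + \frac{185}{4}} = - \frac{76192}{\frac{120461}{4}} = \left(-76192\right) \frac{4}{120461} = - \frac{304768}{120461}$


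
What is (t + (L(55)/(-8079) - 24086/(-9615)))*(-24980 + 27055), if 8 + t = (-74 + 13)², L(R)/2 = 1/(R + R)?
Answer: 146393914621210/18988343 ≈ 7.7097e+6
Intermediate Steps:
L(R) = 1/R (L(R) = 2/(R + R) = 2/((2*R)) = 2*(1/(2*R)) = 1/R)
t = 3713 (t = -8 + (-74 + 13)² = -8 + (-61)² = -8 + 3721 = 3713)
(t + (L(55)/(-8079) - 24086/(-9615)))*(-24980 + 27055) = (3713 + (1/(55*(-8079)) - 24086/(-9615)))*(-24980 + 27055) = (3713 + ((1/55)*(-1/8079) - 24086*(-1/9615)))*2075 = (3713 + (-1/444345 + 24086/9615))*2075 = (3713 + 237832979/94941715)*2075 = (352756420774/94941715)*2075 = 146393914621210/18988343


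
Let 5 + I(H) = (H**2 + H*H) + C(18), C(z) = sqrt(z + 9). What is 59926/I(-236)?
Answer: 1112496227/2067843957 - 29963*sqrt(3)/2067843957 ≈ 0.53797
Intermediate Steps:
C(z) = sqrt(9 + z)
I(H) = -5 + 2*H**2 + 3*sqrt(3) (I(H) = -5 + ((H**2 + H*H) + sqrt(9 + 18)) = -5 + ((H**2 + H**2) + sqrt(27)) = -5 + (2*H**2 + 3*sqrt(3)) = -5 + 2*H**2 + 3*sqrt(3))
59926/I(-236) = 59926/(-5 + 2*(-236)**2 + 3*sqrt(3)) = 59926/(-5 + 2*55696 + 3*sqrt(3)) = 59926/(-5 + 111392 + 3*sqrt(3)) = 59926/(111387 + 3*sqrt(3))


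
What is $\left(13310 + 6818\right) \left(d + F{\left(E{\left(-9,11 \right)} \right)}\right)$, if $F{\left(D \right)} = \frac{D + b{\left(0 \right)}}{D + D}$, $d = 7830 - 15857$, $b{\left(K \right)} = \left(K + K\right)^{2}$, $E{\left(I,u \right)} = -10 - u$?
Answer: $-161557392$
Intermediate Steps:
$b{\left(K \right)} = 4 K^{2}$ ($b{\left(K \right)} = \left(2 K\right)^{2} = 4 K^{2}$)
$d = -8027$
$F{\left(D \right)} = \frac{1}{2}$ ($F{\left(D \right)} = \frac{D + 4 \cdot 0^{2}}{D + D} = \frac{D + 4 \cdot 0}{2 D} = \left(D + 0\right) \frac{1}{2 D} = D \frac{1}{2 D} = \frac{1}{2}$)
$\left(13310 + 6818\right) \left(d + F{\left(E{\left(-9,11 \right)} \right)}\right) = \left(13310 + 6818\right) \left(-8027 + \frac{1}{2}\right) = 20128 \left(- \frac{16053}{2}\right) = -161557392$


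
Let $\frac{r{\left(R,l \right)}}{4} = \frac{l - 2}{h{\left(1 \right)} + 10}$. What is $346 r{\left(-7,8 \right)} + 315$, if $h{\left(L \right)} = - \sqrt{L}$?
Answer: $\frac{3713}{3} \approx 1237.7$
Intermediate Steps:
$r{\left(R,l \right)} = - \frac{8}{9} + \frac{4 l}{9}$ ($r{\left(R,l \right)} = 4 \frac{l - 2}{- \sqrt{1} + 10} = 4 \frac{-2 + l}{\left(-1\right) 1 + 10} = 4 \frac{-2 + l}{-1 + 10} = 4 \frac{-2 + l}{9} = 4 \left(-2 + l\right) \frac{1}{9} = 4 \left(- \frac{2}{9} + \frac{l}{9}\right) = - \frac{8}{9} + \frac{4 l}{9}$)
$346 r{\left(-7,8 \right)} + 315 = 346 \left(- \frac{8}{9} + \frac{4}{9} \cdot 8\right) + 315 = 346 \left(- \frac{8}{9} + \frac{32}{9}\right) + 315 = 346 \cdot \frac{8}{3} + 315 = \frac{2768}{3} + 315 = \frac{3713}{3}$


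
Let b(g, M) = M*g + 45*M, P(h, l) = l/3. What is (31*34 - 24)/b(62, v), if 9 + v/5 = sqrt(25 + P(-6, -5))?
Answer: -5562/18511 - 206*sqrt(210)/18511 ≈ -0.46174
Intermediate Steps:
P(h, l) = l/3 (P(h, l) = l*(1/3) = l/3)
v = -45 + 5*sqrt(210)/3 (v = -45 + 5*sqrt(25 + (1/3)*(-5)) = -45 + 5*sqrt(25 - 5/3) = -45 + 5*sqrt(70/3) = -45 + 5*(sqrt(210)/3) = -45 + 5*sqrt(210)/3 ≈ -20.848)
b(g, M) = 45*M + M*g
(31*34 - 24)/b(62, v) = (31*34 - 24)/(((-45 + 5*sqrt(210)/3)*(45 + 62))) = (1054 - 24)/(((-45 + 5*sqrt(210)/3)*107)) = 1030/(-4815 + 535*sqrt(210)/3)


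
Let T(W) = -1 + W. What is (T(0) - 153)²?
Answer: 23716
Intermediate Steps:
(T(0) - 153)² = ((-1 + 0) - 153)² = (-1 - 153)² = (-154)² = 23716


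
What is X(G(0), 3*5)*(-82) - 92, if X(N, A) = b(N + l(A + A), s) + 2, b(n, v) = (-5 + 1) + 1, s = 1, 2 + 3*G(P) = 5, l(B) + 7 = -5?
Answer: -10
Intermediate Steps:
l(B) = -12 (l(B) = -7 - 5 = -12)
G(P) = 1 (G(P) = -⅔ + (⅓)*5 = -⅔ + 5/3 = 1)
b(n, v) = -3 (b(n, v) = -4 + 1 = -3)
X(N, A) = -1 (X(N, A) = -3 + 2 = -1)
X(G(0), 3*5)*(-82) - 92 = -1*(-82) - 92 = 82 - 92 = -10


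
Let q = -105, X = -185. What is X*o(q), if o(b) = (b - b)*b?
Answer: 0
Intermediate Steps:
o(b) = 0 (o(b) = 0*b = 0)
X*o(q) = -185*0 = 0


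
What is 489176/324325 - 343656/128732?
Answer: -12120906842/10437751475 ≈ -1.1613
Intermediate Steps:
489176/324325 - 343656/128732 = 489176*(1/324325) - 343656*1/128732 = 489176/324325 - 85914/32183 = -12120906842/10437751475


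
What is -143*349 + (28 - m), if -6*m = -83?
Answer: -299357/6 ≈ -49893.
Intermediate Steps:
m = 83/6 (m = -1/6*(-83) = 83/6 ≈ 13.833)
-143*349 + (28 - m) = -143*349 + (28 - 1*83/6) = -49907 + (28 - 83/6) = -49907 + 85/6 = -299357/6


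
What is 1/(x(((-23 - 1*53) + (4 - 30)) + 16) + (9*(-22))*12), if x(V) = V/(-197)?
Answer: -197/467986 ≈ -0.00042095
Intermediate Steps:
x(V) = -V/197 (x(V) = V*(-1/197) = -V/197)
1/(x(((-23 - 1*53) + (4 - 30)) + 16) + (9*(-22))*12) = 1/(-(((-23 - 1*53) + (4 - 30)) + 16)/197 + (9*(-22))*12) = 1/(-(((-23 - 53) - 26) + 16)/197 - 198*12) = 1/(-((-76 - 26) + 16)/197 - 2376) = 1/(-(-102 + 16)/197 - 2376) = 1/(-1/197*(-86) - 2376) = 1/(86/197 - 2376) = 1/(-467986/197) = -197/467986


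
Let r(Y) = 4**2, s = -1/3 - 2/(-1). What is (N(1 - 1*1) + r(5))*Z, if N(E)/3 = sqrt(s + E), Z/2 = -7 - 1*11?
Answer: -576 - 36*sqrt(15) ≈ -715.43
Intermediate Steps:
s = 5/3 (s = -1*1/3 - 2*(-1) = -1/3 + 2 = 5/3 ≈ 1.6667)
r(Y) = 16
Z = -36 (Z = 2*(-7 - 1*11) = 2*(-7 - 11) = 2*(-18) = -36)
N(E) = 3*sqrt(5/3 + E)
(N(1 - 1*1) + r(5))*Z = (sqrt(15 + 9*(1 - 1*1)) + 16)*(-36) = (sqrt(15 + 9*(1 - 1)) + 16)*(-36) = (sqrt(15 + 9*0) + 16)*(-36) = (sqrt(15 + 0) + 16)*(-36) = (sqrt(15) + 16)*(-36) = (16 + sqrt(15))*(-36) = -576 - 36*sqrt(15)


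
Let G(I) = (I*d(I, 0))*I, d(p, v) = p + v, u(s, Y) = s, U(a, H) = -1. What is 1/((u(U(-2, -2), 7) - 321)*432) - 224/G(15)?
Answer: -1154173/17388000 ≈ -0.066378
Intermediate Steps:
G(I) = I³ (G(I) = (I*(I + 0))*I = (I*I)*I = I²*I = I³)
1/((u(U(-2, -2), 7) - 321)*432) - 224/G(15) = 1/(-1 - 321*432) - 224/(15³) = (1/432)/(-322) - 224/3375 = -1/322*1/432 - 224*1/3375 = -1/139104 - 224/3375 = -1154173/17388000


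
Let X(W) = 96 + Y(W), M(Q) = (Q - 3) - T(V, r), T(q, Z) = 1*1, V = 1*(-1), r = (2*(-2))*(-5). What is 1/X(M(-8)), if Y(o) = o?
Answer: 1/84 ≈ 0.011905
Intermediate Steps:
r = 20 (r = -4*(-5) = 20)
V = -1
T(q, Z) = 1
M(Q) = -4 + Q (M(Q) = (Q - 3) - 1*1 = (-3 + Q) - 1 = -4 + Q)
X(W) = 96 + W
1/X(M(-8)) = 1/(96 + (-4 - 8)) = 1/(96 - 12) = 1/84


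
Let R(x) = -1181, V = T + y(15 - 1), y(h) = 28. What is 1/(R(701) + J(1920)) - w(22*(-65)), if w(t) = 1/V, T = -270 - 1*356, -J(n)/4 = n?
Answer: 8263/5298878 ≈ 0.0015594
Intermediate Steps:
J(n) = -4*n
T = -626 (T = -270 - 356 = -626)
V = -598 (V = -626 + 28 = -598)
w(t) = -1/598 (w(t) = 1/(-598) = -1/598)
1/(R(701) + J(1920)) - w(22*(-65)) = 1/(-1181 - 4*1920) - 1*(-1/598) = 1/(-1181 - 7680) + 1/598 = 1/(-8861) + 1/598 = -1/8861 + 1/598 = 8263/5298878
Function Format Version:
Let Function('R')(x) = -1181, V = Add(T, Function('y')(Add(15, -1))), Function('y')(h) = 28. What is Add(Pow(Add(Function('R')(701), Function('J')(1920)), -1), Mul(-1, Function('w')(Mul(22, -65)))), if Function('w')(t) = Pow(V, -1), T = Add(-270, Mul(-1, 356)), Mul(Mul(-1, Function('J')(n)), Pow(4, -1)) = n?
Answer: Rational(8263, 5298878) ≈ 0.0015594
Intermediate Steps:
Function('J')(n) = Mul(-4, n)
T = -626 (T = Add(-270, -356) = -626)
V = -598 (V = Add(-626, 28) = -598)
Function('w')(t) = Rational(-1, 598) (Function('w')(t) = Pow(-598, -1) = Rational(-1, 598))
Add(Pow(Add(Function('R')(701), Function('J')(1920)), -1), Mul(-1, Function('w')(Mul(22, -65)))) = Add(Pow(Add(-1181, Mul(-4, 1920)), -1), Mul(-1, Rational(-1, 598))) = Add(Pow(Add(-1181, -7680), -1), Rational(1, 598)) = Add(Pow(-8861, -1), Rational(1, 598)) = Add(Rational(-1, 8861), Rational(1, 598)) = Rational(8263, 5298878)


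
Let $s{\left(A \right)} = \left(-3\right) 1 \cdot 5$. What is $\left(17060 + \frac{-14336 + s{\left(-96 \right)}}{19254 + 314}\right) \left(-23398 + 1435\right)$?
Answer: $- \frac{7331594856027}{19568} \approx -3.7467 \cdot 10^{8}$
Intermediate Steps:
$s{\left(A \right)} = -15$ ($s{\left(A \right)} = \left(-3\right) 5 = -15$)
$\left(17060 + \frac{-14336 + s{\left(-96 \right)}}{19254 + 314}\right) \left(-23398 + 1435\right) = \left(17060 + \frac{-14336 - 15}{19254 + 314}\right) \left(-23398 + 1435\right) = \left(17060 - \frac{14351}{19568}\right) \left(-21963\right) = \frac{333815729}{19568} \left(-21963\right) = - \frac{7331594856027}{19568}$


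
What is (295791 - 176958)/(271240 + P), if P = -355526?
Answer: -118833/84286 ≈ -1.4099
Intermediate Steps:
(295791 - 176958)/(271240 + P) = (295791 - 176958)/(271240 - 355526) = 118833/(-84286) = 118833*(-1/84286) = -118833/84286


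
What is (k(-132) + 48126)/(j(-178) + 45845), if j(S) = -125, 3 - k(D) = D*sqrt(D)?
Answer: 16043/15240 + 11*I*sqrt(33)/1905 ≈ 1.0527 + 0.033171*I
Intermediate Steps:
k(D) = 3 - D**(3/2) (k(D) = 3 - D*sqrt(D) = 3 - D**(3/2))
(k(-132) + 48126)/(j(-178) + 45845) = ((3 - (-132)**(3/2)) + 48126)/(-125 + 45845) = ((3 - (-264)*I*sqrt(33)) + 48126)/45720 = ((3 + 264*I*sqrt(33)) + 48126)*(1/45720) = (48129 + 264*I*sqrt(33))*(1/45720) = 16043/15240 + 11*I*sqrt(33)/1905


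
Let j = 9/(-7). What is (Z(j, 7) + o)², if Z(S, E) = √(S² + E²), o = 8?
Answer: (56 + √2482)²/49 ≈ 228.53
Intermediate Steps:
j = -9/7 (j = 9*(-⅐) = -9/7 ≈ -1.2857)
Z(S, E) = √(E² + S²)
(Z(j, 7) + o)² = (√(7² + (-9/7)²) + 8)² = (√(49 + 81/49) + 8)² = (√(2482/49) + 8)² = (√2482/7 + 8)² = (8 + √2482/7)²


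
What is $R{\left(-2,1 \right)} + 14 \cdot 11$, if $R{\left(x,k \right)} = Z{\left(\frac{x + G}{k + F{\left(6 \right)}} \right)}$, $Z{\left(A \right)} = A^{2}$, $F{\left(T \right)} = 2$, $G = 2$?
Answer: $154$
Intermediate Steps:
$R{\left(x,k \right)} = \frac{\left(2 + x\right)^{2}}{\left(2 + k\right)^{2}}$ ($R{\left(x,k \right)} = \left(\frac{x + 2}{k + 2}\right)^{2} = \left(\frac{2 + x}{2 + k}\right)^{2} = \frac{\left(2 + x\right)^{2}}{\left(2 + k\right)^{2}}$)
$R{\left(-2,1 \right)} + 14 \cdot 11 = \frac{\left(2 - 2\right)^{2}}{\left(2 + 1\right)^{2}} + 14 \cdot 11 = \frac{0^{2}}{9} + 154 = \frac{1}{9} \cdot 0 + 154 = 0 + 154 = 154$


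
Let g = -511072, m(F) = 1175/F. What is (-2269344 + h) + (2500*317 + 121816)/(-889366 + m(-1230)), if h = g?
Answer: -608311512558472/218784271 ≈ -2.7804e+6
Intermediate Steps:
h = -511072
(-2269344 + h) + (2500*317 + 121816)/(-889366 + m(-1230)) = (-2269344 - 511072) + (2500*317 + 121816)/(-889366 + 1175/(-1230)) = -2780416 + (792500 + 121816)/(-889366 + 1175*(-1/1230)) = -2780416 + 914316/(-889366 - 235/246) = -2780416 + 914316/(-218784271/246) = -2780416 + 914316*(-246/218784271) = -2780416 - 224921736/218784271 = -608311512558472/218784271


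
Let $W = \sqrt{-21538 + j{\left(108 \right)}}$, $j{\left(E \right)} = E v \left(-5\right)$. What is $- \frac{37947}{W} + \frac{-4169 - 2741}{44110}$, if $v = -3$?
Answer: $- \frac{691}{4411} + \frac{37947 i \sqrt{19918}}{19918} \approx -0.15665 + 268.88 i$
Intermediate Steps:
$j{\left(E \right)} = 15 E$ ($j{\left(E \right)} = E \left(-3\right) \left(-5\right) = - 3 E \left(-5\right) = 15 E$)
$W = i \sqrt{19918}$ ($W = \sqrt{-21538 + 15 \cdot 108} = \sqrt{-21538 + 1620} = \sqrt{-19918} = i \sqrt{19918} \approx 141.13 i$)
$- \frac{37947}{W} + \frac{-4169 - 2741}{44110} = - \frac{37947}{i \sqrt{19918}} + \frac{-4169 - 2741}{44110} = - 37947 \left(- \frac{i \sqrt{19918}}{19918}\right) + \left(-4169 - 2741\right) \frac{1}{44110} = \frac{37947 i \sqrt{19918}}{19918} - \frac{691}{4411} = - \frac{691}{4411} + \frac{37947 i \sqrt{19918}}{19918}$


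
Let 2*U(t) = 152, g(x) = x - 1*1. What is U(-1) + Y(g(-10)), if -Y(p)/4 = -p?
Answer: 32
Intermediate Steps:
g(x) = -1 + x (g(x) = x - 1 = -1 + x)
U(t) = 76 (U(t) = (½)*152 = 76)
Y(p) = 4*p (Y(p) = -(-4)*p = 4*p)
U(-1) + Y(g(-10)) = 76 + 4*(-1 - 10) = 76 + 4*(-11) = 76 - 44 = 32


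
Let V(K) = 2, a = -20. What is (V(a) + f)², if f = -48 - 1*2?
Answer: 2304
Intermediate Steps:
f = -50 (f = -48 - 2 = -50)
(V(a) + f)² = (2 - 50)² = (-48)² = 2304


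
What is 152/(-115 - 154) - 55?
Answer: -14947/269 ≈ -55.565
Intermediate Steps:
152/(-115 - 154) - 55 = 152/(-269) - 55 = 152*(-1/269) - 55 = -152/269 - 55 = -14947/269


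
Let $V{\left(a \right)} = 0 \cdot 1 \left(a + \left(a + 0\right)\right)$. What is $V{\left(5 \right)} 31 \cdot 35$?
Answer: $0$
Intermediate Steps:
$V{\left(a \right)} = 0$ ($V{\left(a \right)} = 0 \left(a + a\right) = 0 \cdot 2 a = 0$)
$V{\left(5 \right)} 31 \cdot 35 = 0 \cdot 31 \cdot 35 = 0 \cdot 35 = 0$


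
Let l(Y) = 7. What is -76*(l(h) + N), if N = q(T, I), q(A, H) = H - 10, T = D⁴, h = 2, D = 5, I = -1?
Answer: 304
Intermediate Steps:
T = 625 (T = 5⁴ = 625)
q(A, H) = -10 + H
N = -11 (N = -10 - 1 = -11)
-76*(l(h) + N) = -76*(7 - 11) = -76*(-4) = 304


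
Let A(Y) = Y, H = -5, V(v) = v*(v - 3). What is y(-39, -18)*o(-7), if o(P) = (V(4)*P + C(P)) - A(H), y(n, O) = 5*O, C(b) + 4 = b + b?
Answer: 3690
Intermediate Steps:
V(v) = v*(-3 + v)
C(b) = -4 + 2*b (C(b) = -4 + (b + b) = -4 + 2*b)
o(P) = 1 + 6*P (o(P) = ((4*(-3 + 4))*P + (-4 + 2*P)) - 1*(-5) = ((4*1)*P + (-4 + 2*P)) + 5 = (4*P + (-4 + 2*P)) + 5 = (-4 + 6*P) + 5 = 1 + 6*P)
y(-39, -18)*o(-7) = (5*(-18))*(1 + 6*(-7)) = -90*(1 - 42) = -90*(-41) = 3690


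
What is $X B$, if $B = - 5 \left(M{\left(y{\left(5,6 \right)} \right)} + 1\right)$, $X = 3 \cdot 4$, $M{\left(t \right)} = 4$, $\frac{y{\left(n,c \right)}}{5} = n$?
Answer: $-300$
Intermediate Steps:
$y{\left(n,c \right)} = 5 n$
$X = 12$
$B = -25$ ($B = - 5 \left(4 + 1\right) = \left(-5\right) 5 = -25$)
$X B = 12 \left(-25\right) = -300$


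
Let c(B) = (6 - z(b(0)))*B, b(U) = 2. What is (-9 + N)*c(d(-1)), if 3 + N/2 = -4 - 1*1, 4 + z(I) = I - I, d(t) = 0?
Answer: 0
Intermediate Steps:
z(I) = -4 (z(I) = -4 + (I - I) = -4 + 0 = -4)
N = -16 (N = -6 + 2*(-4 - 1*1) = -6 + 2*(-4 - 1) = -6 + 2*(-5) = -6 - 10 = -16)
c(B) = 10*B (c(B) = (6 - 1*(-4))*B = (6 + 4)*B = 10*B)
(-9 + N)*c(d(-1)) = (-9 - 16)*(10*0) = -25*0 = 0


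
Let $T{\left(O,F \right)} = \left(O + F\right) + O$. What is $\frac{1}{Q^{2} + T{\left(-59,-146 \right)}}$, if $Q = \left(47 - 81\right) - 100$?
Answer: $\frac{1}{17692} \approx 5.6523 \cdot 10^{-5}$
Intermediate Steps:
$T{\left(O,F \right)} = F + 2 O$ ($T{\left(O,F \right)} = \left(F + O\right) + O = F + 2 O$)
$Q = -134$ ($Q = -34 - 100 = -134$)
$\frac{1}{Q^{2} + T{\left(-59,-146 \right)}} = \frac{1}{\left(-134\right)^{2} + \left(-146 + 2 \left(-59\right)\right)} = \frac{1}{17956 - 264} = \frac{1}{17692}$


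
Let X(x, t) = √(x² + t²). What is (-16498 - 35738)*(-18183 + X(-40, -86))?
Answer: 949807188 - 104472*√2249 ≈ 9.4485e+8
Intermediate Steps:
X(x, t) = √(t² + x²)
(-16498 - 35738)*(-18183 + X(-40, -86)) = (-16498 - 35738)*(-18183 + √((-86)² + (-40)²)) = -52236*(-18183 + √(7396 + 1600)) = -52236*(-18183 + √8996) = -52236*(-18183 + 2*√2249) = 949807188 - 104472*√2249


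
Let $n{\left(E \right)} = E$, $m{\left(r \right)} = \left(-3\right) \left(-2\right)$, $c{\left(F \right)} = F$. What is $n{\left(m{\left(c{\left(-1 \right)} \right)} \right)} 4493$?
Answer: $26958$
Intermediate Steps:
$m{\left(r \right)} = 6$
$n{\left(m{\left(c{\left(-1 \right)} \right)} \right)} 4493 = 6 \cdot 4493 = 26958$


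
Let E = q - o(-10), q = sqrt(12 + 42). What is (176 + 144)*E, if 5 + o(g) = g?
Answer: 4800 + 960*sqrt(6) ≈ 7151.5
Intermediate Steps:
o(g) = -5 + g
q = 3*sqrt(6) (q = sqrt(54) = 3*sqrt(6) ≈ 7.3485)
E = 15 + 3*sqrt(6) (E = 3*sqrt(6) - (-5 - 10) = 3*sqrt(6) - 1*(-15) = 3*sqrt(6) + 15 = 15 + 3*sqrt(6) ≈ 22.348)
(176 + 144)*E = (176 + 144)*(15 + 3*sqrt(6)) = 320*(15 + 3*sqrt(6)) = 4800 + 960*sqrt(6)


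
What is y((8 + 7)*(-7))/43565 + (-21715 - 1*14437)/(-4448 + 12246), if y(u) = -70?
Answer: -157550774/33971987 ≈ -4.6377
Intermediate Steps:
y((8 + 7)*(-7))/43565 + (-21715 - 1*14437)/(-4448 + 12246) = -70/43565 + (-21715 - 1*14437)/(-4448 + 12246) = -70*1/43565 + (-21715 - 14437)/7798 = -14/8713 - 36152*1/7798 = -14/8713 - 18076/3899 = -157550774/33971987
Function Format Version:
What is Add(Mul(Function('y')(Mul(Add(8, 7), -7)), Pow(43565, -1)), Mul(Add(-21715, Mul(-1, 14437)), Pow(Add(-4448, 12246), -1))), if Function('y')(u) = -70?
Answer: Rational(-157550774, 33971987) ≈ -4.6377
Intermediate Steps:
Add(Mul(Function('y')(Mul(Add(8, 7), -7)), Pow(43565, -1)), Mul(Add(-21715, Mul(-1, 14437)), Pow(Add(-4448, 12246), -1))) = Add(Mul(-70, Pow(43565, -1)), Mul(Add(-21715, Mul(-1, 14437)), Pow(Add(-4448, 12246), -1))) = Add(Mul(-70, Rational(1, 43565)), Mul(Add(-21715, -14437), Pow(7798, -1))) = Add(Rational(-14, 8713), Mul(-36152, Rational(1, 7798))) = Add(Rational(-14, 8713), Rational(-18076, 3899)) = Rational(-157550774, 33971987)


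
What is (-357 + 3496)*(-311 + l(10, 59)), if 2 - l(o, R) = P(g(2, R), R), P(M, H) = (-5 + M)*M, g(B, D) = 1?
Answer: -957395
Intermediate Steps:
P(M, H) = M*(-5 + M)
l(o, R) = 6 (l(o, R) = 2 - (-5 + 1) = 2 - (-4) = 2 - 1*(-4) = 2 + 4 = 6)
(-357 + 3496)*(-311 + l(10, 59)) = (-357 + 3496)*(-311 + 6) = 3139*(-305) = -957395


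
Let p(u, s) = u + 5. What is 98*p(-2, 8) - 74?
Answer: 220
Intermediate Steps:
p(u, s) = 5 + u
98*p(-2, 8) - 74 = 98*(5 - 2) - 74 = 98*3 - 74 = 294 - 74 = 220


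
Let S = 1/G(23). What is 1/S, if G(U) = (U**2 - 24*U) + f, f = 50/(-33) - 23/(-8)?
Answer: -5713/264 ≈ -21.640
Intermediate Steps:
f = 359/264 (f = 50*(-1/33) - 23*(-1/8) = -50/33 + 23/8 = 359/264 ≈ 1.3598)
G(U) = 359/264 + U**2 - 24*U (G(U) = (U**2 - 24*U) + 359/264 = 359/264 + U**2 - 24*U)
S = -264/5713 (S = 1/(359/264 + 23**2 - 24*23) = 1/(359/264 + 529 - 552) = 1/(-5713/264) = -264/5713 ≈ -0.046210)
1/S = 1/(-264/5713) = -5713/264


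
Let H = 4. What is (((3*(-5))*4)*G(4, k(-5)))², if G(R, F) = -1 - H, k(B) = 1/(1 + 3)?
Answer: 90000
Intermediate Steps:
k(B) = ¼ (k(B) = 1/4 = ¼)
G(R, F) = -5 (G(R, F) = -1 - 1*4 = -1 - 4 = -5)
(((3*(-5))*4)*G(4, k(-5)))² = (((3*(-5))*4)*(-5))² = (-15*4*(-5))² = (-60*(-5))² = 300² = 90000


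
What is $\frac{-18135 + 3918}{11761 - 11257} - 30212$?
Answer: $- \frac{725765}{24} \approx -30240.0$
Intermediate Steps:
$\frac{-18135 + 3918}{11761 - 11257} - 30212 = - \frac{14217}{504} - 30212 = \left(-14217\right) \frac{1}{504} - 30212 = - \frac{677}{24} - 30212 = - \frac{725765}{24}$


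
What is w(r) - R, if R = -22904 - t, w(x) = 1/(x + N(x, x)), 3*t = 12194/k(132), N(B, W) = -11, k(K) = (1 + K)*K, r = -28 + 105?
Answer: 43082888/1881 ≈ 22904.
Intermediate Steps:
r = 77
k(K) = K*(1 + K)
t = 871/3762 (t = (12194/((132*(1 + 132))))/3 = (12194/((132*133)))/3 = (12194/17556)/3 = (12194*(1/17556))/3 = (⅓)*(871/1254) = 871/3762 ≈ 0.23153)
w(x) = 1/(-11 + x) (w(x) = 1/(x - 11) = 1/(-11 + x))
R = -86165719/3762 (R = -22904 - 1*871/3762 = -22904 - 871/3762 = -86165719/3762 ≈ -22904.)
w(r) - R = 1/(-11 + 77) - 1*(-86165719/3762) = 1/66 + 86165719/3762 = 43082888/1881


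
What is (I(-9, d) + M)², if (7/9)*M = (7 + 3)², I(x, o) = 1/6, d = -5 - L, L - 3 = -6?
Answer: 29235649/1764 ≈ 16574.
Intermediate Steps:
L = -3 (L = 3 - 6 = -3)
d = -2 (d = -5 - 1*(-3) = -5 + 3 = -2)
I(x, o) = ⅙
M = 900/7 (M = 9*(7 + 3)²/7 = (9/7)*10² = (9/7)*100 = 900/7 ≈ 128.57)
(I(-9, d) + M)² = (⅙ + 900/7)² = (5407/42)² = 29235649/1764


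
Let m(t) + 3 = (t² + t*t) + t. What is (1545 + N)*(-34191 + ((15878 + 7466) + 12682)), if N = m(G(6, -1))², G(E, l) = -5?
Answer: 6072015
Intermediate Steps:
m(t) = -3 + t + 2*t² (m(t) = -3 + ((t² + t*t) + t) = -3 + ((t² + t²) + t) = -3 + (2*t² + t) = -3 + (t + 2*t²) = -3 + t + 2*t²)
N = 1764 (N = (-3 - 5 + 2*(-5)²)² = (-3 - 5 + 2*25)² = (-3 - 5 + 50)² = 42² = 1764)
(1545 + N)*(-34191 + ((15878 + 7466) + 12682)) = (1545 + 1764)*(-34191 + ((15878 + 7466) + 12682)) = 3309*(-34191 + (23344 + 12682)) = 3309*(-34191 + 36026) = 3309*1835 = 6072015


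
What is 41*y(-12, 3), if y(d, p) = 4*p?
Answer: 492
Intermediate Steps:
41*y(-12, 3) = 41*(4*3) = 41*12 = 492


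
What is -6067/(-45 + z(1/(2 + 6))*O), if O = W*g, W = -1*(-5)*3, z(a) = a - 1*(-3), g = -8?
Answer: 6067/420 ≈ 14.445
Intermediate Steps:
z(a) = 3 + a (z(a) = a + 3 = 3 + a)
W = 15 (W = 5*3 = 15)
O = -120 (O = 15*(-8) = -120)
-6067/(-45 + z(1/(2 + 6))*O) = -6067/(-45 + (3 + 1/(2 + 6))*(-120)) = -6067/(-45 + (3 + 1/8)*(-120)) = -6067/(-45 + (3 + ⅛)*(-120)) = -6067/(-45 + (25/8)*(-120)) = -6067/(-45 - 375) = -6067/(-420) = -6067*(-1/420) = 6067/420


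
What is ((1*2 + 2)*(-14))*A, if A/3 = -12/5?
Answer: 2016/5 ≈ 403.20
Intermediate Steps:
A = -36/5 (A = 3*(-12/5) = -36/5 ≈ -7.2000)
((1*2 + 2)*(-14))*A = ((1*2 + 2)*(-14))*(-36/5) = ((2 + 2)*(-14))*(-36/5) = (4*(-14))*(-36/5) = -56*(-36/5) = 2016/5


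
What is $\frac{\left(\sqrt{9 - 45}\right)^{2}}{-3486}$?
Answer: $\frac{6}{581} \approx 0.010327$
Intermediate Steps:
$\frac{\left(\sqrt{9 - 45}\right)^{2}}{-3486} = \left(\sqrt{-36}\right)^{2} \left(- \frac{1}{3486}\right) = \left(6 i\right)^{2} \left(- \frac{1}{3486}\right) = \left(-36\right) \left(- \frac{1}{3486}\right) = \frac{6}{581}$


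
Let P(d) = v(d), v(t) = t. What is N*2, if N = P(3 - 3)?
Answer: 0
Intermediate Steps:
P(d) = d
N = 0 (N = 3 - 3 = 0)
N*2 = 0*2 = 0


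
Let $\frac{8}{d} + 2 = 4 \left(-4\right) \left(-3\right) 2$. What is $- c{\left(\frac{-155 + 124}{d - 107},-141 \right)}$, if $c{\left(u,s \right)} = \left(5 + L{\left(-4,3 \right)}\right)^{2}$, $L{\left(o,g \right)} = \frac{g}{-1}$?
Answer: $-4$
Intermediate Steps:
$d = \frac{4}{47}$ ($d = \frac{8}{-2 + 4 \left(-4\right) \left(-3\right) 2} = \frac{8}{-2 + 4 \cdot 12 \cdot 2} = \frac{8}{-2 + 4 \cdot 24} = \frac{8}{-2 + 96} = \frac{8}{94} = 8 \cdot \frac{1}{94} = \frac{4}{47} \approx 0.085106$)
$L{\left(o,g \right)} = - g$ ($L{\left(o,g \right)} = g \left(-1\right) = - g$)
$c{\left(u,s \right)} = 4$ ($c{\left(u,s \right)} = \left(5 - 3\right)^{2} = 2^{2} = 4$)
$- c{\left(\frac{-155 + 124}{d - 107},-141 \right)} = \left(-1\right) 4 = -4$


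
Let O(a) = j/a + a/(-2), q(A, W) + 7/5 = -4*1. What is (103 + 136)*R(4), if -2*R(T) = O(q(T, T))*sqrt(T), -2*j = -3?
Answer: -26051/45 ≈ -578.91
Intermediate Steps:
j = 3/2 (j = -1/2*(-3) = 3/2 ≈ 1.5000)
q(A, W) = -27/5 (q(A, W) = -7/5 - 4*1 = -7/5 - 4 = -27/5)
O(a) = -a/2 + 3/(2*a) (O(a) = 3/(2*a) + a/(-2) = 3/(2*a) + a*(-1/2) = 3/(2*a) - a/2 = -a/2 + 3/(2*a))
R(T) = -109*sqrt(T)/90 (R(T) = -(3 - (-27/5)**2)/(2*(-27/5))*sqrt(T)/2 = -(1/2)*(-5/27)*(3 - 1*729/25)*sqrt(T)/2 = -(1/2)*(-5/27)*(3 - 729/25)*sqrt(T)/2 = -(1/2)*(-5/27)*(-654/25)*sqrt(T)/2 = -109*sqrt(T)/90)
(103 + 136)*R(4) = (103 + 136)*(-109*sqrt(4)/90) = 239*(-109/90*2) = 239*(-109/45) = -26051/45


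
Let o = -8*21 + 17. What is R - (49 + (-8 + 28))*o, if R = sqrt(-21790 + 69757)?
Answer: 10419 + sqrt(47967) ≈ 10638.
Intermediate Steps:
o = -151 (o = -168 + 17 = -151)
R = sqrt(47967) ≈ 219.01
R - (49 + (-8 + 28))*o = sqrt(47967) - (49 + (-8 + 28))*(-151) = sqrt(47967) - (49 + 20)*(-151) = sqrt(47967) - 69*(-151) = sqrt(47967) - 1*(-10419) = sqrt(47967) + 10419 = 10419 + sqrt(47967)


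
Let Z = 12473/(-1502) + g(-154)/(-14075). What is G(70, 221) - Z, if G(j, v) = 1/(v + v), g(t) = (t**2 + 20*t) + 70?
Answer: 22840981676/2336041825 ≈ 9.7776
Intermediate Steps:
g(t) = 70 + t**2 + 20*t
Z = -206657887/21140650 (Z = 12473/(-1502) + (70 + (-154)**2 + 20*(-154))/(-14075) = 12473*(-1/1502) + (70 + 23716 - 3080)*(-1/14075) = -12473/1502 + 20706*(-1/14075) = -12473/1502 - 20706/14075 = -206657887/21140650 ≈ -9.7754)
G(j, v) = 1/(2*v)
G(70, 221) - Z = (1/2)/221 - 1*(-206657887/21140650) = (1/2)*(1/221) + 206657887/21140650 = 1/442 + 206657887/21140650 = 22840981676/2336041825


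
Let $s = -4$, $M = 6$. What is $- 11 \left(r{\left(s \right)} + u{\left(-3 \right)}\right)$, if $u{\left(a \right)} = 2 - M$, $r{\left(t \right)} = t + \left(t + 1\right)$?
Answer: $121$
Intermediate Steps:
$r{\left(t \right)} = 1 + 2 t$ ($r{\left(t \right)} = t + \left(1 + t\right) = 1 + 2 t$)
$u{\left(a \right)} = -4$ ($u{\left(a \right)} = 2 - 6 = -4$)
$- 11 \left(r{\left(s \right)} + u{\left(-3 \right)}\right) = - 11 \left(\left(1 + 2 \left(-4\right)\right) - 4\right) = - 11 \left(\left(1 - 8\right) - 4\right) = - 11 \left(-7 - 4\right) = \left(-11\right) \left(-11\right) = 121$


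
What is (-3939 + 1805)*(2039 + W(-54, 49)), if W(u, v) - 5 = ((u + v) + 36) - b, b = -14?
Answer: -4457926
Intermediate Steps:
W(u, v) = 55 + u + v (W(u, v) = 5 + (((u + v) + 36) - 1*(-14)) = 5 + ((36 + u + v) + 14) = 5 + (50 + u + v) = 55 + u + v)
(-3939 + 1805)*(2039 + W(-54, 49)) = (-3939 + 1805)*(2039 + (55 - 54 + 49)) = -2134*(2039 + 50) = -2134*2089 = -4457926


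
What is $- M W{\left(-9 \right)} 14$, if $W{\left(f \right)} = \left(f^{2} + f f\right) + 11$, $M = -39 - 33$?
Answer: $174384$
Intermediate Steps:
$M = -72$
$W{\left(f \right)} = 11 + 2 f^{2}$ ($W{\left(f \right)} = \left(f^{2} + f^{2}\right) + 11 = 2 f^{2} + 11 = 11 + 2 f^{2}$)
$- M W{\left(-9 \right)} 14 = - - 72 \left(11 + 2 \left(-9\right)^{2}\right) 14 = - - 72 \left(11 + 2 \cdot 81\right) 14 = - - 72 \left(11 + 162\right) 14 = - \left(-72\right) 173 \cdot 14 = - \left(-12456\right) 14 = \left(-1\right) \left(-174384\right) = 174384$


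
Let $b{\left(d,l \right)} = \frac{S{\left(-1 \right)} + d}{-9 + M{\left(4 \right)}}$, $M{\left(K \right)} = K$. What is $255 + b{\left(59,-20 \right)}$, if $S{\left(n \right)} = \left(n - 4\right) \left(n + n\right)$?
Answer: $\frac{1206}{5} \approx 241.2$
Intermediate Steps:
$S{\left(n \right)} = 2 n \left(-4 + n\right)$ ($S{\left(n \right)} = \left(-4 + n\right) 2 n = 2 n \left(-4 + n\right)$)
$b{\left(d,l \right)} = -2 - \frac{d}{5}$ ($b{\left(d,l \right)} = \frac{2 \left(-1\right) \left(-4 - 1\right) + d}{-9 + 4} = \frac{2 \left(-1\right) \left(-5\right) + d}{-5} = \left(10 + d\right) \left(- \frac{1}{5}\right) = -2 - \frac{d}{5}$)
$255 + b{\left(59,-20 \right)} = 255 - \frac{69}{5} = \frac{1206}{5}$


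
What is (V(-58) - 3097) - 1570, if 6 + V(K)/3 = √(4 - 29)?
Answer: -4685 + 15*I ≈ -4685.0 + 15.0*I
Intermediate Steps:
V(K) = -18 + 15*I (V(K) = -18 + 3*√(4 - 29) = -18 + 3*√(-25) = -18 + 3*(5*I) = -18 + 15*I)
(V(-58) - 3097) - 1570 = ((-18 + 15*I) - 3097) - 1570 = (-3115 + 15*I) - 1570 = -4685 + 15*I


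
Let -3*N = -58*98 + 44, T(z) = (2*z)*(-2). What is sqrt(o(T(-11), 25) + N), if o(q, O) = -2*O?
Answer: sqrt(1830) ≈ 42.779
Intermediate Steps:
T(z) = -4*z
N = 1880 (N = -(-58*98 + 44)/3 = -(-5684 + 44)/3 = -1/3*(-5640) = 1880)
sqrt(o(T(-11), 25) + N) = sqrt(-2*25 + 1880) = sqrt(-50 + 1880) = sqrt(1830)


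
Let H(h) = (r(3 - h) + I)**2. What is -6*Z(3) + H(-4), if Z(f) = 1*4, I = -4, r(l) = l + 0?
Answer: -15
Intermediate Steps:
r(l) = l
Z(f) = 4
H(h) = (-1 - h)**2 (H(h) = ((3 - h) - 4)**2 = (-1 - h)**2)
-6*Z(3) + H(-4) = -6*4 + (1 - 4)**2 = -24 + (-3)**2 = -24 + 9 = -15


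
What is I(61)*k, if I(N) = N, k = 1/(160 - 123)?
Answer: 61/37 ≈ 1.6486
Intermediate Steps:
k = 1/37 ≈ 0.027027
I(61)*k = 61*(1/37) = 61/37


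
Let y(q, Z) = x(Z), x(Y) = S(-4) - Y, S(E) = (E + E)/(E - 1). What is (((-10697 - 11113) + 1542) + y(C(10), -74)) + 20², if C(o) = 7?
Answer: -98962/5 ≈ -19792.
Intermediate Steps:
S(E) = 2*E/(-1 + E) (S(E) = (2*E)/(-1 + E) = 2*E/(-1 + E))
x(Y) = 8/5 - Y (x(Y) = 2*(-4)/(-1 - 4) - Y = 2*(-4)/(-5) - Y = 2*(-4)*(-⅕) - Y = 8/5 - Y)
y(q, Z) = 8/5 - Z
(((-10697 - 11113) + 1542) + y(C(10), -74)) + 20² = (((-10697 - 11113) + 1542) + (8/5 - 1*(-74))) + 20² = ((-21810 + 1542) + (8/5 + 74)) + 400 = (-20268 + 378/5) + 400 = -100962/5 + 400 = -98962/5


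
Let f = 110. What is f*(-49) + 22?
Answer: -5368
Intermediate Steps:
f*(-49) + 22 = 110*(-49) + 22 = -5390 + 22 = -5368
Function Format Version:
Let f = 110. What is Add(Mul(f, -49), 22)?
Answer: -5368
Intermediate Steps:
Add(Mul(f, -49), 22) = Add(Mul(110, -49), 22) = Add(-5390, 22) = -5368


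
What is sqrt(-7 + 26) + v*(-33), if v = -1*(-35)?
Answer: -1155 + sqrt(19) ≈ -1150.6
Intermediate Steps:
v = 35
sqrt(-7 + 26) + v*(-33) = sqrt(-7 + 26) + 35*(-33) = sqrt(19) - 1155 = -1155 + sqrt(19)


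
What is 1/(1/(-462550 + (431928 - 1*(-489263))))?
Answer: 458641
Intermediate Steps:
1/(1/(-462550 + (431928 - 1*(-489263)))) = 1/(1/(-462550 + (431928 + 489263))) = 1/(1/(-462550 + 921191)) = 1/(1/458641) = 458641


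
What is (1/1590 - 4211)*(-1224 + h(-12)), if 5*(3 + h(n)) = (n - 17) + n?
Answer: 20675670032/3975 ≈ 5.2014e+6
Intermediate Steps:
h(n) = -32/5 + 2*n/5 (h(n) = -3 + ((n - 17) + n)/5 = -3 + ((-17 + n) + n)/5 = -3 + (-17 + 2*n)/5 = -3 + (-17/5 + 2*n/5) = -32/5 + 2*n/5)
(1/1590 - 4211)*(-1224 + h(-12)) = (1/1590 - 4211)*(-1224 + (-32/5 + (⅖)*(-12))) = (1/1590 - 4211)*(-1224 + (-32/5 - 24/5)) = -6695489*(-1224 - 56/5)/1590 = -6695489/1590*(-6176/5) = 20675670032/3975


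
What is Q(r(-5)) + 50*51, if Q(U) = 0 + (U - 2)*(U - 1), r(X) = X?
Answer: 2592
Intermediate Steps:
Q(U) = (-1 + U)*(-2 + U) (Q(U) = 0 + (-2 + U)*(-1 + U) = 0 + (-1 + U)*(-2 + U) = (-1 + U)*(-2 + U))
Q(r(-5)) + 50*51 = (2 + (-5)² - 3*(-5)) + 50*51 = (2 + 25 + 15) + 2550 = 42 + 2550 = 2592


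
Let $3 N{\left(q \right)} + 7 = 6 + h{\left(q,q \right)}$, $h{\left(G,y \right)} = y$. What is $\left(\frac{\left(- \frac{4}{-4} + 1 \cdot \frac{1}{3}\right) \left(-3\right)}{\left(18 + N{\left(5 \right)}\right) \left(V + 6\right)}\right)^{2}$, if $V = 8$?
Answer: $\frac{9}{41209} \approx 0.0002184$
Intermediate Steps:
$N{\left(q \right)} = - \frac{1}{3} + \frac{q}{3}$ ($N{\left(q \right)} = - \frac{7}{3} + \frac{6 + q}{3} = - \frac{7}{3} + \left(2 + \frac{q}{3}\right) = - \frac{1}{3} + \frac{q}{3}$)
$\left(\frac{\left(- \frac{4}{-4} + 1 \cdot \frac{1}{3}\right) \left(-3\right)}{\left(18 + N{\left(5 \right)}\right) \left(V + 6\right)}\right)^{2} = \left(\frac{\left(- \frac{4}{-4} + 1 \cdot \frac{1}{3}\right) \left(-3\right)}{\left(18 + \left(- \frac{1}{3} + \frac{1}{3} \cdot 5\right)\right) \left(8 + 6\right)}\right)^{2} = \left(\frac{\left(\left(-4\right) \left(- \frac{1}{4}\right) + 1 \cdot \frac{1}{3}\right) \left(-3\right)}{\left(18 + \left(- \frac{1}{3} + \frac{5}{3}\right)\right) 14}\right)^{2} = \left(\frac{\left(1 + \frac{1}{3}\right) \left(-3\right)}{\left(18 + \frac{4}{3}\right) 14}\right)^{2} = \left(\frac{\frac{4}{3} \left(-3\right)}{\frac{58}{3} \cdot 14}\right)^{2} = \left(- \frac{4}{\frac{812}{3}}\right)^{2} = \left(\left(-4\right) \frac{3}{812}\right)^{2} = \left(- \frac{3}{203}\right)^{2} = \frac{9}{41209}$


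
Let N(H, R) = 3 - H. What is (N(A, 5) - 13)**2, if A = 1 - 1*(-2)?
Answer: 169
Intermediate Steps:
A = 3 (A = 1 + 2 = 3)
(N(A, 5) - 13)**2 = ((3 - 1*3) - 13)**2 = ((3 - 3) - 13)**2 = (0 - 13)**2 = (-13)**2 = 169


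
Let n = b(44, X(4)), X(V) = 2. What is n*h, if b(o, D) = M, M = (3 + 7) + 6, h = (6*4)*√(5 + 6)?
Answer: 384*√11 ≈ 1273.6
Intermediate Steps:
h = 24*√11 ≈ 79.599
M = 16 (M = 10 + 6 = 16)
b(o, D) = 16
n = 16
n*h = 16*(24*√11) = 384*√11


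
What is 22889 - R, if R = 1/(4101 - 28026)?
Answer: 547619326/23925 ≈ 22889.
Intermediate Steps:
R = -1/23925 (R = 1/(-23925) = -1/23925 ≈ -4.1797e-5)
22889 - R = 22889 - 1*(-1/23925) = 22889 + 1/23925 = 547619326/23925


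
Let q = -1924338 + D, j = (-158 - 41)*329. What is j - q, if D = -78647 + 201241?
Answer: 1736273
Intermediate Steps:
D = 122594
j = -65471 (j = -199*329 = -65471)
q = -1801744 (q = -1924338 + 122594 = -1801744)
j - q = -65471 - 1*(-1801744) = -65471 + 1801744 = 1736273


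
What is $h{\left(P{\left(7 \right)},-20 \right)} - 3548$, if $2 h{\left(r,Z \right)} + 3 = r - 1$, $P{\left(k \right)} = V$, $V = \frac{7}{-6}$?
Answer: $- \frac{42607}{12} \approx -3550.6$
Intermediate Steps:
$V = - \frac{7}{6}$ ($V = 7 \left(- \frac{1}{6}\right) = - \frac{7}{6} \approx -1.1667$)
$P{\left(k \right)} = - \frac{7}{6}$
$h{\left(r,Z \right)} = -2 + \frac{r}{2}$ ($h{\left(r,Z \right)} = - \frac{3}{2} + \frac{r - 1}{2} = - \frac{3}{2} + \frac{-1 + r}{2} = - \frac{3}{2} + \left(- \frac{1}{2} + \frac{r}{2}\right) = -2 + \frac{r}{2}$)
$h{\left(P{\left(7 \right)},-20 \right)} - 3548 = \left(-2 + \frac{1}{2} \left(- \frac{7}{6}\right)\right) - 3548 = \left(-2 - \frac{7}{12}\right) - 3548 = - \frac{31}{12} - 3548 = - \frac{42607}{12}$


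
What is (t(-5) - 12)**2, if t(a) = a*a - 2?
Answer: 121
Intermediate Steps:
t(a) = -2 + a**2 (t(a) = a**2 - 2 = -2 + a**2)
(t(-5) - 12)**2 = ((-2 + (-5)**2) - 12)**2 = ((-2 + 25) - 12)**2 = (23 - 12)**2 = 11**2 = 121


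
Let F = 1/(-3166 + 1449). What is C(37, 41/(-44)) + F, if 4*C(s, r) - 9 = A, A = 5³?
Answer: 115037/3434 ≈ 33.499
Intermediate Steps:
A = 125
C(s, r) = 67/2 (C(s, r) = 9/4 + (¼)*125 = 9/4 + 125/4 = 67/2)
F = -1/1717 (F = 1/(-1717) = -1/1717 ≈ -0.00058241)
C(37, 41/(-44)) + F = 67/2 - 1/1717 = 115037/3434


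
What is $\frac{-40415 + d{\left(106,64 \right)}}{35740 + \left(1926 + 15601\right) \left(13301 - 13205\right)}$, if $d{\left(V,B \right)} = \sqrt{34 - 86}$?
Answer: $- \frac{40415}{1718332} + \frac{i \sqrt{13}}{859166} \approx -0.02352 + 4.1966 \cdot 10^{-6} i$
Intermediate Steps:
$d{\left(V,B \right)} = 2 i \sqrt{13}$ ($d{\left(V,B \right)} = \sqrt{-52} = 2 i \sqrt{13}$)
$\frac{-40415 + d{\left(106,64 \right)}}{35740 + \left(1926 + 15601\right) \left(13301 - 13205\right)} = \frac{-40415 + 2 i \sqrt{13}}{35740 + \left(1926 + 15601\right) \left(13301 - 13205\right)} = \frac{-40415 + 2 i \sqrt{13}}{35740 + 17527 \cdot 96} = \frac{-40415 + 2 i \sqrt{13}}{35740 + 1682592} = \frac{-40415 + 2 i \sqrt{13}}{1718332} = \left(-40415 + 2 i \sqrt{13}\right) \frac{1}{1718332} = - \frac{40415}{1718332} + \frac{i \sqrt{13}}{859166}$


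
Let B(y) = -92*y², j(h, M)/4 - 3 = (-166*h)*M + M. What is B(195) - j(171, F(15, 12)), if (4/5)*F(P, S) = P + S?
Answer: 333663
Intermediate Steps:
F(P, S) = 5*P/4 + 5*S/4 (F(P, S) = 5*(P + S)/4 = 5*P/4 + 5*S/4)
j(h, M) = 12 + 4*M - 664*M*h (j(h, M) = 12 + 4*((-166*h)*M + M) = 12 + 4*(-166*M*h + M) = 12 + 4*(M - 166*M*h) = 12 + (4*M - 664*M*h) = 12 + 4*M - 664*M*h)
B(195) - j(171, F(15, 12)) = -92*195² - (12 + 4*((5/4)*15 + (5/4)*12) - 664*((5/4)*15 + (5/4)*12)*171) = -92*38025 - (12 + 4*(75/4 + 15) - 664*(75/4 + 15)*171) = -3498300 - (12 + 4*(135/4) - 664*135/4*171) = -3498300 - (12 + 135 - 3832110) = -3498300 - 1*(-3831963) = -3498300 + 3831963 = 333663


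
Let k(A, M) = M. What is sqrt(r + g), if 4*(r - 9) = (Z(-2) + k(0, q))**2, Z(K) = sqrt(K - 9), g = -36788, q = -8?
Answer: sqrt(-147116 + (-8 + I*sqrt(11))**2)/2 ≈ 0.034594 - 191.74*I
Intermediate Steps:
Z(K) = sqrt(-9 + K)
r = 9 + (-8 + I*sqrt(11))**2/4 (r = 9 + (sqrt(-9 - 2) - 8)**2/4 = 9 + (sqrt(-11) - 8)**2/4 = 9 + (I*sqrt(11) - 8)**2/4 = 9 + (-8 + I*sqrt(11))**2/4 ≈ 22.25 - 13.266*I)
sqrt(r + g) = sqrt((89/4 - 4*I*sqrt(11)) - 36788) = sqrt(-147063/4 - 4*I*sqrt(11))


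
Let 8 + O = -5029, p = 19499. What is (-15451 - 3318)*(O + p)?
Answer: -271437278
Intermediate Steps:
O = -5037 (O = -8 - 5029 = -5037)
(-15451 - 3318)*(O + p) = (-15451 - 3318)*(-5037 + 19499) = -18769*14462 = -271437278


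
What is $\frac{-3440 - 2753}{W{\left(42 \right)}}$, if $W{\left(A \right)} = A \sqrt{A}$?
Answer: $- \frac{6193 \sqrt{42}}{1764} \approx -22.752$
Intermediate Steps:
$W{\left(A \right)} = A^{\frac{3}{2}}$
$\frac{-3440 - 2753}{W{\left(42 \right)}} = \frac{-3440 - 2753}{42^{\frac{3}{2}}} = - \frac{6193}{42 \sqrt{42}} = - 6193 \frac{\sqrt{42}}{1764} = - \frac{6193 \sqrt{42}}{1764}$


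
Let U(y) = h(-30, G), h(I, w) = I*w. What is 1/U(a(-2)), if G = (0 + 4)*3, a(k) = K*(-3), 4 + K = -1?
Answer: -1/360 ≈ -0.0027778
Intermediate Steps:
K = -5 (K = -4 - 1 = -5)
a(k) = 15 (a(k) = -5*(-3) = 15)
G = 12 (G = 4*3 = 12)
U(y) = -360 (U(y) = -30*12 = -360)
1/U(a(-2)) = 1/(-360) = -1/360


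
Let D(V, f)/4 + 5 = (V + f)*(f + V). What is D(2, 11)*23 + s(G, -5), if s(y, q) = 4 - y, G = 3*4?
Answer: 15080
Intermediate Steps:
G = 12
D(V, f) = -20 + 4*(V + f)² (D(V, f) = -20 + 4*((V + f)*(f + V)) = -20 + 4*((V + f)*(V + f)) = -20 + 4*(V + f)²)
D(2, 11)*23 + s(G, -5) = (-20 + 4*(2 + 11)²)*23 + (4 - 1*12) = (-20 + 4*13²)*23 + (4 - 12) = (-20 + 4*169)*23 - 8 = (-20 + 676)*23 - 8 = 656*23 - 8 = 15088 - 8 = 15080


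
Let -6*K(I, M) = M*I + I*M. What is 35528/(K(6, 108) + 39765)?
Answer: 35528/39549 ≈ 0.89833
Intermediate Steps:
K(I, M) = -I*M/3 (K(I, M) = -(M*I + I*M)/6 = -(I*M + I*M)/6 = -I*M/3)
35528/(K(6, 108) + 39765) = 35528/(-⅓*6*108 + 39765) = 35528/(-216 + 39765) = 35528/39549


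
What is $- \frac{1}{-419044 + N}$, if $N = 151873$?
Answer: $\frac{1}{267171} \approx 3.7429 \cdot 10^{-6}$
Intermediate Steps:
$- \frac{1}{-419044 + N} = - \frac{1}{-419044 + 151873} = - \frac{1}{-267171} = \left(-1\right) \left(- \frac{1}{267171}\right) = \frac{1}{267171}$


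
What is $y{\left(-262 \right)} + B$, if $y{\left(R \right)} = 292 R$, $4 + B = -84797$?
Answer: $-161305$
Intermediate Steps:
$B = -84801$ ($B = -4 - 84797 = -84801$)
$y{\left(-262 \right)} + B = 292 \left(-262\right) - 84801 = -76504 - 84801 = -161305$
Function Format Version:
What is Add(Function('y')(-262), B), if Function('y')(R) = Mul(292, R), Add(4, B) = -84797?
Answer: -161305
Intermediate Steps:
B = -84801 (B = Add(-4, -84797) = -84801)
Add(Function('y')(-262), B) = Add(Mul(292, -262), -84801) = Add(-76504, -84801) = -161305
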